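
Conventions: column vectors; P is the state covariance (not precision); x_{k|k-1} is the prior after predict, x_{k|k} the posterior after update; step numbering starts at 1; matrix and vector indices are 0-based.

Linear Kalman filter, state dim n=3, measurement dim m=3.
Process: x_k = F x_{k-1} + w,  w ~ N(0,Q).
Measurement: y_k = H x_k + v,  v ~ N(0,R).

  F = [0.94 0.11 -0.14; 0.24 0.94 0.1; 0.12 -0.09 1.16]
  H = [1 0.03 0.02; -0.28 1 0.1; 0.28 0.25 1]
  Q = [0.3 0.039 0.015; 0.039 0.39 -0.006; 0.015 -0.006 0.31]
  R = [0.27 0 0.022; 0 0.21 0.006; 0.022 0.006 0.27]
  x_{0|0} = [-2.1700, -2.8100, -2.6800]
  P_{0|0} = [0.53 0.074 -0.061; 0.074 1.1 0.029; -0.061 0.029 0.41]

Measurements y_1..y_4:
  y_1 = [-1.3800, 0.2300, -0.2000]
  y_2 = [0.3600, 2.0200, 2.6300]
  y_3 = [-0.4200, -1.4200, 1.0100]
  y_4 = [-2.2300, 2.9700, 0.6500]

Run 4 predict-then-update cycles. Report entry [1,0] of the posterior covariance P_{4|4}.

P_post[1,0] = 0.0480

step 1: x^-=[-1.9737, -3.4302, -3.1163]  P^-=[0.8201 0.3267 -0.0694; 0.3267 1.4325 -0.0158; -0.0694 -0.0158 0.8536]  S=[1.1086 0.1321 0.2935; 0.1321 1.5331 0.4551; 0.2935 0.4551 1.2764]  K=[0.7427 -0.0120 0.0230; 0.2363 0.8595 -0.0209; -0.2303 -0.1464 0.7556]  nu=[0.7589, 3.4192, 4.3265]  x^+=[-1.3516, -0.4025, -0.5226]  P^+=[0.2003 0.0585 -0.0482; 0.0585 0.2030 -0.0624; -0.0482 -0.0624 0.2272]
step 2: x^-=[-1.2416, -0.7550, -0.7322]  P^-=[0.5106 0.1598 -0.0660; 0.1598 0.5955 -0.0672; -0.0660 -0.0672 0.6186]  S=[0.7882 0.0269 0.1544; 0.0269 0.7525 0.1580; 0.1544 0.1580 0.9176]  K=[0.6486 -0.0138 0.0207; 0.2032 0.7200 -0.0204; -0.2017 -0.1203 0.6903]  nu=[1.6389, 2.5006, 3.8986]  x^+=[-0.1326, 1.2990, 1.3275]  P^+=[0.1749 0.0504 -0.0418; 0.0504 0.1705 -0.0535; -0.0418 -0.0535 0.2063]
step 3: x^-=[-0.1676, 1.3219, 1.4071]  P^-=[0.4837 0.1430 -0.0564; 0.1430 0.5635 -0.0568; -0.0564 -0.0568 0.5899]  S=[0.7607 0.0178 0.1517; 0.0178 0.7291 0.1539; 0.1517 0.1539 0.8931]  K=[0.6357 -0.0179 0.0236; 0.1954 0.7089 -0.0164; -0.1937 -0.1141 0.6795]  nu=[-0.3202, -2.9296, -0.6807]  x^+=[-0.3348, -0.8063, 1.3409]  P^+=[0.1715 0.0484 -0.0399; 0.0484 0.1675 -0.0513; -0.0399 -0.0513 0.2025]
step 4: x^-=[-0.5911, -0.7041, 1.5878]  P^-=[0.4796 0.1400 -0.0536; 0.1400 0.5601 -0.0544; -0.0536 -0.0544 0.5849]  S=[0.7566 0.0162 0.1525; 0.0162 0.7273 0.1541; 0.1525 0.1541 0.8899]  K=[0.6335 -0.0189 0.0246; 0.1938 0.7077 -0.0155; -0.1918 -0.1130 0.6776]  nu=[-1.6495, 3.3499, -0.5963]  x^+=[-1.7140, 1.3562, 1.1217]  P^+=[0.1709 0.0480 -0.0394; 0.0480 0.1671 -0.0509; -0.0394 -0.0509 0.2018]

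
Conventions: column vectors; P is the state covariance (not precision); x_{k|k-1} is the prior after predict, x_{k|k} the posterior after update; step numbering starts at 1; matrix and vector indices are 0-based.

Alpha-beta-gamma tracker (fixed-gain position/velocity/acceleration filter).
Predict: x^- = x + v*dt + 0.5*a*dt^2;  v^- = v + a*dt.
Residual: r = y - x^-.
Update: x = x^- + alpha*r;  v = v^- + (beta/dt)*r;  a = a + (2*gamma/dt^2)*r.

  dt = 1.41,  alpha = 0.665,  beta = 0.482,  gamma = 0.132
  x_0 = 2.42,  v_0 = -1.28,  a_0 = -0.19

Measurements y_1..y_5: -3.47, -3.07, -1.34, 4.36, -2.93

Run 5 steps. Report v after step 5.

v_post = 1.9921

step 1: x_pred=0.4263  r=-3.8963  x^+=-2.1647  v^+=-2.8798  a^+=-0.7074
step 2: x_pred=-6.9285  r=3.8585  x^+=-4.3626  v^+=-2.5583  a^+=-0.1950
step 3: x_pred=-8.1636  r=6.8236  x^+=-3.6259  v^+=-0.5006  a^+=0.7111
step 4: x_pred=-3.6250  r=7.9850  x^+=1.6850  v^+=3.2316  a^+=1.7714
step 5: x_pred=8.0025  r=-10.9325  x^+=0.7324  v^+=1.9921  a^+=0.3197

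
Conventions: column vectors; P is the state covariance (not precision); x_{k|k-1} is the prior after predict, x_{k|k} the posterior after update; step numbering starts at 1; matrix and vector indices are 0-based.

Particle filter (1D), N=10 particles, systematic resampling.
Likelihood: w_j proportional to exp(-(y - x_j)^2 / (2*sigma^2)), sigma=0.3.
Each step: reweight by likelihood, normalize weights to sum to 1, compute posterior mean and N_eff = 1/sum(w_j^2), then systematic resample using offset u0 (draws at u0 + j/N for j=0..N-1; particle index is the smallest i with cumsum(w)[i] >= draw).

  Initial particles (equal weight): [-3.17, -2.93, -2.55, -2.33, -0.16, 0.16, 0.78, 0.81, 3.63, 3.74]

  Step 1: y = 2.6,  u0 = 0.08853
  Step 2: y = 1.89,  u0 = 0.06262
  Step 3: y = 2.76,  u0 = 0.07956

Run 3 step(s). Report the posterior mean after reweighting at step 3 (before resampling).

post_mean = 3.6300

step 1: w=[0.0000, 0.0000, 0.0000, 0.0000, 0.0000, 0.0000, 0.0000, 0.0000, 0.7902, 0.2098]  mean=3.6531  Neff=1.4961  idx=[8, 8, 8, 8, 8, 8, 8, 8, 9, 9]
step 2: w=[0.1216, 0.1216, 0.1216, 0.1216, 0.1216, 0.1216, 0.1216, 0.1216, 0.0136, 0.0136]  mean=3.6330  Neff=8.4260  idx=[0, 1, 2, 2, 3, 4, 5, 6, 7, 7]
step 3: w=[0.1000, 0.1000, 0.1000, 0.1000, 0.1000, 0.1000, 0.1000, 0.1000, 0.1000, 0.1000]  mean=3.6300  Neff=10.0000  idx=[0, 1, 2, 3, 4, 5, 6, 7, 8, 9]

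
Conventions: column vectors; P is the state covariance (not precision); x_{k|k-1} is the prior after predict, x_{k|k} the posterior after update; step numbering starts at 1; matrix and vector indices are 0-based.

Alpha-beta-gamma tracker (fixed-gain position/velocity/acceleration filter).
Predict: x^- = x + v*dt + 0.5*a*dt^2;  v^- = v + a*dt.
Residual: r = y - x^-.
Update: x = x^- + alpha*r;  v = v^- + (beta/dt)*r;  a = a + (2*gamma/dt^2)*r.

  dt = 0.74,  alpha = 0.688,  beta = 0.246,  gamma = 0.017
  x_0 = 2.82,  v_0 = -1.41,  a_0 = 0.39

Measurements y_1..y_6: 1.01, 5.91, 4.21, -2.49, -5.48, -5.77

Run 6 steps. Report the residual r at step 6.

step 1: x_pred=1.8834  r=-0.8734  x^+=1.2825  v^+=-1.4117  a^+=0.3358
step 2: x_pred=0.3297  r=5.5803  x^+=4.1690  v^+=0.6918  a^+=0.6822
step 3: x_pred=4.8677  r=-0.6577  x^+=4.4152  v^+=0.9780  a^+=0.6414
step 4: x_pred=5.3145  r=-7.8045  x^+=-0.0550  v^+=-1.1418  a^+=0.1568
step 5: x_pred=-0.8570  r=-4.6230  x^+=-4.0376  v^+=-2.5626  a^+=-0.1302
step 6: x_pred=-5.9696  r=0.1996  x^+=-5.8323  v^+=-2.5926  a^+=-0.1178

resid = 0.1996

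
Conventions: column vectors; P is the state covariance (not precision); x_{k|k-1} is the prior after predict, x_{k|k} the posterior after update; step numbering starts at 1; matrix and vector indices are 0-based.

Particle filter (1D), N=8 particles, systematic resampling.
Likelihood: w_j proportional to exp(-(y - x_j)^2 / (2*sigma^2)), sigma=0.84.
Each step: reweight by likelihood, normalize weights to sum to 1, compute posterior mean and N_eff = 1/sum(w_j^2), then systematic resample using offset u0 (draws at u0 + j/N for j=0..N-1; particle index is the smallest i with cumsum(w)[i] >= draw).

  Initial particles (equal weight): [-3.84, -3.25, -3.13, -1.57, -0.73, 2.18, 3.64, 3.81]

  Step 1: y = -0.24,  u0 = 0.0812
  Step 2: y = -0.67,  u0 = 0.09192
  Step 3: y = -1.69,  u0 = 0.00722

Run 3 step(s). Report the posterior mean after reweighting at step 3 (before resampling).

post_mean = -0.9095

step 1: w=[0.0001, 0.0014, 0.0023, 0.2484, 0.7340, 0.0137, 0.0000, 0.0000]  mean=-0.9081  Neff=1.6649  idx=[3, 3, 4, 4, 4, 4, 4, 4]
step 2: w=[0.0792, 0.0792, 0.1403, 0.1403, 0.1403, 0.1403, 0.1403, 0.1403]  mean=-0.8631  Neff=7.6575  idx=[1, 2, 3, 4, 5, 5, 6, 7]
step 3: w=[0.2137, 0.1123, 0.1123, 0.1123, 0.1123, 0.1123, 0.1123, 0.1123]  mean=-0.9095  Neff=7.4637  idx=[0, 0, 1, 2, 3, 4, 5, 6]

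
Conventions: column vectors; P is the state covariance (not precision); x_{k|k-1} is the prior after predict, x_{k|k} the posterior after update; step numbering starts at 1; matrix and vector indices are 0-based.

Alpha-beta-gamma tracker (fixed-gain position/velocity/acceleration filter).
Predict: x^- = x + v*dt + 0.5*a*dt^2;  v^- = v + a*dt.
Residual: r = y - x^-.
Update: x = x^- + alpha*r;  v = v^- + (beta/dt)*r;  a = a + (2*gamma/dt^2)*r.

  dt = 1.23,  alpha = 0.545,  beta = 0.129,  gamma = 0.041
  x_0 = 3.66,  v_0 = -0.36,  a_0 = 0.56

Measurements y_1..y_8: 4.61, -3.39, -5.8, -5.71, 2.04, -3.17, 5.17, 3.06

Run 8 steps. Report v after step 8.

v_post = 1.0813

step 1: x_pred=3.6408  r=0.9692  x^+=4.1690  v^+=0.4304  a^+=0.6125
step 2: x_pred=5.1618  r=-8.5518  x^+=0.5011  v^+=0.2870  a^+=0.1490
step 3: x_pred=0.9668  r=-6.7668  x^+=-2.7211  v^+=-0.2394  a^+=-0.2177
step 4: x_pred=-3.1803  r=-2.5297  x^+=-4.5590  v^+=-0.7726  a^+=-0.3549
step 5: x_pred=-5.7777  r=7.8177  x^+=-1.5170  v^+=-0.3891  a^+=0.0689
step 6: x_pred=-1.9436  r=-1.2264  x^+=-2.6120  v^+=-0.4330  a^+=0.0024
step 7: x_pred=-3.1428  r=8.3128  x^+=1.3877  v^+=0.4417  a^+=0.4530
step 8: x_pred=2.2736  r=0.7864  x^+=2.7022  v^+=1.0813  a^+=0.4956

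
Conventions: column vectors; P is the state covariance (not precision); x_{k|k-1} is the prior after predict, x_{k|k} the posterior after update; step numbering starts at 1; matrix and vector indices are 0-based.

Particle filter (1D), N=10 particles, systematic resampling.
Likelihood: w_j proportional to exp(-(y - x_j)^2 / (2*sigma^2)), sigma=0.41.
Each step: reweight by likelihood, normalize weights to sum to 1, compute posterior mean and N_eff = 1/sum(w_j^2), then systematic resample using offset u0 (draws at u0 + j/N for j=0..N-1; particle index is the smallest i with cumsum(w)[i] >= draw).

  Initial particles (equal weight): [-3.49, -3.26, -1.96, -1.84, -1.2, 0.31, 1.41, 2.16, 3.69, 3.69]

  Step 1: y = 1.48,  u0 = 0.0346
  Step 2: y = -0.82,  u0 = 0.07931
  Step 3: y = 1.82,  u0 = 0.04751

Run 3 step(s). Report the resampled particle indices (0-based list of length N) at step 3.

step 1: w=[0.0000, 0.0000, 0.0000, 0.0000, 0.0000, 0.0136, 0.7851, 0.2013, 0.0000, 0.0000]  mean=1.5461  Neff=1.5219  idx=[6, 6, 6, 6, 6, 6, 6, 6, 7, 7]
step 2: w=[0.1250, 0.1250, 0.1250, 0.1250, 0.1250, 0.1250, 0.1250, 0.1250, 0.0000, 0.0000]  mean=1.4100  Neff=8.0000  idx=[0, 1, 2, 3, 3, 4, 5, 6, 7, 7]
step 3: w=[0.1000, 0.1000, 0.1000, 0.1000, 0.1000, 0.1000, 0.1000, 0.1000, 0.1000, 0.1000]  mean=1.4100  Neff=10.0000  idx=[0, 1, 2, 3, 4, 5, 6, 7, 8, 9]

resampled_idx = [0, 1, 2, 3, 4, 5, 6, 7, 8, 9]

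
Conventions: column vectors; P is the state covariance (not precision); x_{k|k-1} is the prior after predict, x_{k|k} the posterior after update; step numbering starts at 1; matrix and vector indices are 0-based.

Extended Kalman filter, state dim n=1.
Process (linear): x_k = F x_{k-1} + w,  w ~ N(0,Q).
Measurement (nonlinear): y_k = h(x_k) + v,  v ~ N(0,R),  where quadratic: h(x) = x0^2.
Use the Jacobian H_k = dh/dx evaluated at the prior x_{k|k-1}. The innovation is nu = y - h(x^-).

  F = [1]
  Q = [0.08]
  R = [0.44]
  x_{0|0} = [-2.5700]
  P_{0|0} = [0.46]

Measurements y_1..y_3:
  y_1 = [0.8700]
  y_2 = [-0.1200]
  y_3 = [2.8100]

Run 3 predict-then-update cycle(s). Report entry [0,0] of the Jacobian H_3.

H_jac[0,0] = -1.9414

step 1: x^-=[-2.5700]  P^-=[0.5400]  H_jac=[-5.1400]  S=[14.7066]  K=[-0.1887]  nu=[-5.7349]  x^+=[-1.4876]  P^+=[0.0162]
step 2: x^-=[-1.4876]  P^-=[0.0962]  H_jac=[-2.9753]  S=[1.2912]  K=[-0.2216]  nu=[-2.3331]  x^+=[-0.9707]  P^+=[0.0328]
step 3: x^-=[-0.9707]  P^-=[0.1128]  H_jac=[-1.9414]  S=[0.8650]  K=[-0.2531]  nu=[1.8677]  x^+=[-1.4434]  P^+=[0.0574]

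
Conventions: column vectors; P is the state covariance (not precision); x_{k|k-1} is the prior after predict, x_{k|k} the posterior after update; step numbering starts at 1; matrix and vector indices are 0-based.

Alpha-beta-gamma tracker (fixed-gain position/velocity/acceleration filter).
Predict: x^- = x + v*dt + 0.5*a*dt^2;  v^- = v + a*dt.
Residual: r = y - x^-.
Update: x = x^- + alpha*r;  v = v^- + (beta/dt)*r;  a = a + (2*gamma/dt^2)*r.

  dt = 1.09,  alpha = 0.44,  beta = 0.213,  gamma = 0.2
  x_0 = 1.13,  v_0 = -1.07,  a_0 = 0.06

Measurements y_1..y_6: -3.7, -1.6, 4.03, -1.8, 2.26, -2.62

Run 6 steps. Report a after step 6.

step 1: x_pred=-0.0007  r=-3.6993  x^+=-1.6284  v^+=-1.7275  a^+=-1.1855
step 2: x_pred=-4.2156  r=2.6156  x^+=-3.0647  v^+=-2.5085  a^+=-0.3049
step 3: x_pred=-5.9801  r=10.0101  x^+=-1.5757  v^+=-0.8847  a^+=3.0653
step 4: x_pred=-0.7191  r=-1.0809  x^+=-1.1947  v^+=2.2452  a^+=2.7014
step 5: x_pred=2.8573  r=-0.5973  x^+=2.5945  v^+=5.0729  a^+=2.5003
step 6: x_pred=9.6093  r=-12.2293  x^+=4.2284  v^+=5.4085  a^+=-1.6170

a_post = -1.6170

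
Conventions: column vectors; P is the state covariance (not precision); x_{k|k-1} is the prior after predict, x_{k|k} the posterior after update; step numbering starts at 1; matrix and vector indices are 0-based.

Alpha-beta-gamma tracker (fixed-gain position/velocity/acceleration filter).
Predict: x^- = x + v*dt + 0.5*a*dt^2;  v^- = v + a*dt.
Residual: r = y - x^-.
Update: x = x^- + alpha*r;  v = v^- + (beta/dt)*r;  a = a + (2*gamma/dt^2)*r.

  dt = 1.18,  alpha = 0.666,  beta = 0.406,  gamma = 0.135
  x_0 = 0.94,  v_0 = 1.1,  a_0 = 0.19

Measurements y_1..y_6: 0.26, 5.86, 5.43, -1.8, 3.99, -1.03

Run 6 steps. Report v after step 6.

v_post = -2.7502

step 1: x_pred=2.3703  r=-2.1103  x^+=0.9648  v^+=0.5981  a^+=-0.2192
step 2: x_pred=1.5180  r=4.3420  x^+=4.4098  v^+=1.8334  a^+=0.6228
step 3: x_pred=7.0067  r=-1.5767  x^+=5.9566  v^+=2.0257  a^+=0.3170
step 4: x_pred=8.5677  r=-10.3677  x^+=1.6628  v^+=-1.1674  a^+=-1.6934
step 5: x_pred=-0.8936  r=4.8836  x^+=2.3589  v^+=-1.4853  a^+=-0.7464
step 6: x_pred=0.0866  r=-1.1166  x^+=-0.6571  v^+=-2.7502  a^+=-0.9629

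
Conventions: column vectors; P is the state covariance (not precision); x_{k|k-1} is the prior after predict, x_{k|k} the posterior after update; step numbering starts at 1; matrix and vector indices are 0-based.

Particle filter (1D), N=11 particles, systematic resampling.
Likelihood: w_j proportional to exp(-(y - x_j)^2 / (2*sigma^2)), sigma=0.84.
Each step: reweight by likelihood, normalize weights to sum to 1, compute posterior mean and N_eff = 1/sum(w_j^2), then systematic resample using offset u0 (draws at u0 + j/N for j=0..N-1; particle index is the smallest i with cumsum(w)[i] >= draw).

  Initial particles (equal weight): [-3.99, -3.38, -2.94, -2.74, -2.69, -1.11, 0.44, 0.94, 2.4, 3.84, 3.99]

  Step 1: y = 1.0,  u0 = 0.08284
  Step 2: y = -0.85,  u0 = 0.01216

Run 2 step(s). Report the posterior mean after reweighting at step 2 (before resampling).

step 1: w=[0.0000, 0.0000, 0.0000, 0.0000, 0.0000, 0.0204, 0.3821, 0.4760, 0.1190, 0.0016, 0.0008]  mean=0.8879  Neff=2.5826  idx=[6, 6, 6, 6, 7, 7, 7, 7, 7, 8, 8]
step 2: w=[0.1760, 0.1760, 0.1760, 0.1760, 0.0591, 0.0591, 0.0591, 0.0591, 0.0591, 0.0003, 0.0003]  mean=0.5890  Neff=7.0757  idx=[0, 0, 1, 1, 2, 2, 3, 3, 4, 6, 7]

post_mean = 0.5890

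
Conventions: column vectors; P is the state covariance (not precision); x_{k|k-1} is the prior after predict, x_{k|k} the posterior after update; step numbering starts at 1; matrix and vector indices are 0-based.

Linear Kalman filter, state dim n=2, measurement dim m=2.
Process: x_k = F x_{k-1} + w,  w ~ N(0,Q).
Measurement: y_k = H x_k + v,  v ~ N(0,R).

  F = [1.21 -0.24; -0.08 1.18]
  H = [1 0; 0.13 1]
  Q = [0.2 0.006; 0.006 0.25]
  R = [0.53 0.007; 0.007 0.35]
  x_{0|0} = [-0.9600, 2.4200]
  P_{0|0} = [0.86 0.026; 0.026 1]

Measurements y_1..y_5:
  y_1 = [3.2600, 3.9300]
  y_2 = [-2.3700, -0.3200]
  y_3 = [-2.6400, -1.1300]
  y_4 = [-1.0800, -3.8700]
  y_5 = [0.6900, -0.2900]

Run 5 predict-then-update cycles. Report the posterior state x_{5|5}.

x_post = [-0.2665, -1.2113]

step 1: x^-=[-1.7424, 2.9324]  P^-=[1.5016 -0.3228; -0.3228 1.6430]  S=[2.0316 -0.1206; -0.1206 1.9344]  K=[0.7379 -0.0200; -0.1102 0.8208]  nu=[5.0024, 1.2241]  x^+=[1.9246, 3.3860]  P^+=[0.3910 -0.0526; -0.0526 0.2933]
step 2: x^-=[1.5162, 3.8415]  P^-=[0.8199 -0.1911; -0.1911 0.6709]  S=[1.3499 -0.0775; -0.0775 0.9851]  K=[0.6052 -0.0382; -0.1044 0.6476]  nu=[-3.8862, -4.3586]  x^+=[-0.6693, 1.4244]  P^+=[0.3205 -0.0508; -0.0508 0.2325]
step 3: x^-=[-1.1517, 1.7343]  P^-=[0.7121 -0.1644; -0.1644 0.5854]  S=[1.2421 -0.0648; -0.0648 0.9047]  K=[0.5713 -0.0384; -0.1002 0.6163]  nu=[-1.4883, -2.7146]  x^+=[-1.8976, 0.2104]  P^+=[0.3025 -0.0488; -0.0488 0.2213]
step 4: x^-=[-2.3466, 0.4001]  P^-=[0.6840 -0.1566; -0.1566 0.5693]  S=[1.2140 -0.0606; -0.0606 0.8902]  K=[0.5615 -0.0377; -0.0985 0.6100]  nu=[1.2666, -3.9651]  x^+=[-1.4858, -2.1433]  P^+=[0.2974 -0.0479; -0.0479 0.2190]
step 5: x^-=[-1.2834, -2.4102]  P^-=[0.6758 -0.1542; -0.1542 0.5659]  S=[1.2058 -0.0593; -0.0593 0.8873]  K=[0.5586 -0.0374; -0.0979 0.6087]  nu=[1.9734, 2.2871]  x^+=[-0.2665, -1.2113]  P^+=[0.2958 -0.0476; -0.0476 0.2186]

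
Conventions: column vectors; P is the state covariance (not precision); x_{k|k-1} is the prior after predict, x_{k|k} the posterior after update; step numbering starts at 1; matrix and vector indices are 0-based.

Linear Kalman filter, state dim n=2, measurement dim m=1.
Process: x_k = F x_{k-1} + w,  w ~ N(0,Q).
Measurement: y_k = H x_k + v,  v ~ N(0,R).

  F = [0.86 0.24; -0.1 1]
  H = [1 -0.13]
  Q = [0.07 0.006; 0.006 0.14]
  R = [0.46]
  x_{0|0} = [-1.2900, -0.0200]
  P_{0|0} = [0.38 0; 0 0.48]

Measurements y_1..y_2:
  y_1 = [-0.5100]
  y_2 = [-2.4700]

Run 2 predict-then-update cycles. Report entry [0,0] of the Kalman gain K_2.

step 1: x^-=[-1.1142, 0.1090]  P^-=[0.3787 0.0885; 0.0885 0.6238]  S=[0.8262]  K=[0.4444; 0.0090]  nu=[0.6184]  x^+=[-0.8394, 0.1146]  P^+=[0.2155 0.0852; 0.0852 0.6237]
step 2: x^-=[-0.6944, 0.1985]  P^-=[0.3005 0.2084; 0.2084 0.7488]  S=[0.7190]  K=[0.3803; 0.1545]  nu=[-1.7498]  x^+=[-1.3598, -0.0718]  P^+=[0.1965 0.1662; 0.1662 0.7317]

K[0,0] = 0.3803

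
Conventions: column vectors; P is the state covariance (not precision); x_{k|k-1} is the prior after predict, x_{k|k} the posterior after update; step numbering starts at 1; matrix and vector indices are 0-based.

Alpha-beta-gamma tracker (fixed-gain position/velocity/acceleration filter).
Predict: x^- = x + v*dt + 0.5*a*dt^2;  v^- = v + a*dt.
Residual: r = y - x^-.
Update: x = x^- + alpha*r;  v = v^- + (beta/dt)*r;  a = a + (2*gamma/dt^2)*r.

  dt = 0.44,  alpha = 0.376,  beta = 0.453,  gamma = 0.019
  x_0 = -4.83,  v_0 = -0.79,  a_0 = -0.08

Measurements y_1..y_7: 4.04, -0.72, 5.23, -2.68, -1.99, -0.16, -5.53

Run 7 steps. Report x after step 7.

step 1: x_pred=-5.1853  r=9.2253  x^+=-1.7166  v^+=8.6727  a^+=1.7308
step 2: x_pred=2.2669  r=-2.9869  x^+=1.1438  v^+=6.3591  a^+=1.1445
step 3: x_pred=4.0526  r=1.1774  x^+=4.4953  v^+=8.0748  a^+=1.3756
step 4: x_pred=8.1814  r=-10.8614  x^+=4.0975  v^+=-2.5022  a^+=-0.7563
step 5: x_pred=2.9233  r=-4.9133  x^+=1.0759  v^+=-7.8935  a^+=-1.7207
step 6: x_pred=-2.5638  r=2.4038  x^+=-1.6600  v^+=-6.1758  a^+=-1.2489
step 7: x_pred=-4.4982  r=-1.0318  x^+=-4.8862  v^+=-7.7876  a^+=-1.4514

x_post = -4.8862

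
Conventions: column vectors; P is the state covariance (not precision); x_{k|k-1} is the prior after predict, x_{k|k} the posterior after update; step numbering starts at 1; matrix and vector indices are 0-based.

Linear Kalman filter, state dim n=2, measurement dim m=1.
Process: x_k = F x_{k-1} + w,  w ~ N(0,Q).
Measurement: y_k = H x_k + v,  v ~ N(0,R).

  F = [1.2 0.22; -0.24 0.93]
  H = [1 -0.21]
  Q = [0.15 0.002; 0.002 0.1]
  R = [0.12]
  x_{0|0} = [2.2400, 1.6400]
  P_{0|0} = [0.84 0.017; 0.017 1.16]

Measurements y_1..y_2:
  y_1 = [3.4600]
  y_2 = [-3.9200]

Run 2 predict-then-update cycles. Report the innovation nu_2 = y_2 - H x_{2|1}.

innov = [-8.4465]

step 1: x^-=[3.0488, 0.9876]  P^-=[1.4247 0.0155; 0.0155 1.1441]  S=[1.5887]  K=[0.8948; -0.1415]  nu=[0.6186]  x^+=[3.6023, 0.9001]  P^+=[0.1529 0.2166; 0.2166 1.1123]
step 2: x^-=[4.5208, -0.0275]  P^-=[0.5383 0.4158; 0.4158 0.9741]  S=[0.5266]  K=[0.8564; 0.4012]  nu=[-8.4465]  x^+=[-2.7127, -3.4161]  P^+=[0.1521 0.2349; 0.2349 0.8894]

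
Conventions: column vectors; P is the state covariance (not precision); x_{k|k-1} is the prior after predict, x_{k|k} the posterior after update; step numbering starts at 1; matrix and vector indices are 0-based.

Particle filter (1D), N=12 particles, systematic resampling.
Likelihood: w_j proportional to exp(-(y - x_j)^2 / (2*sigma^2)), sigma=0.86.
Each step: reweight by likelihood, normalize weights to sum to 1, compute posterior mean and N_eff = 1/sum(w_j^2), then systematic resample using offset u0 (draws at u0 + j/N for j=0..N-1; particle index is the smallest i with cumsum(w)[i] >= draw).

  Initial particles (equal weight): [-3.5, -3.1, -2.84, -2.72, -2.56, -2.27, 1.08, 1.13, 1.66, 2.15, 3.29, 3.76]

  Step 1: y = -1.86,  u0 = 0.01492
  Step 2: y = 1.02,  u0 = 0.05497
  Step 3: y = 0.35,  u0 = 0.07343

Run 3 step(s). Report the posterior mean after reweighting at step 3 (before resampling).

step 1: w=[0.0498, 0.1084, 0.1602, 0.1860, 0.2202, 0.2737, 0.0009, 0.0007, 0.0001, 0.0000, 0.0000, 0.0000]  mean=-2.6543  Neff=5.0532  idx=[0, 1, 2, 2, 3, 3, 4, 4, 4, 5, 5, 5]
step 2: w=[0.0004, 0.0038, 0.0153, 0.0153, 0.0283, 0.0283, 0.0625, 0.0625, 0.0625, 0.2404, 0.2404, 0.2404]  mean=-2.3709  Neff=5.3432  idx=[4, 6, 8, 9, 9, 9, 10, 10, 10, 11, 11, 11]
step 3: w=[0.0180, 0.0343, 0.0343, 0.1015, 0.1015, 0.1015, 0.1015, 0.1015, 0.1015, 0.1015, 0.1015, 0.1015]  mean=-2.2980  Neff=10.4849  idx=[2, 3, 4, 5, 6, 6, 7, 8, 9, 10, 11, 11]

post_mean = -2.2980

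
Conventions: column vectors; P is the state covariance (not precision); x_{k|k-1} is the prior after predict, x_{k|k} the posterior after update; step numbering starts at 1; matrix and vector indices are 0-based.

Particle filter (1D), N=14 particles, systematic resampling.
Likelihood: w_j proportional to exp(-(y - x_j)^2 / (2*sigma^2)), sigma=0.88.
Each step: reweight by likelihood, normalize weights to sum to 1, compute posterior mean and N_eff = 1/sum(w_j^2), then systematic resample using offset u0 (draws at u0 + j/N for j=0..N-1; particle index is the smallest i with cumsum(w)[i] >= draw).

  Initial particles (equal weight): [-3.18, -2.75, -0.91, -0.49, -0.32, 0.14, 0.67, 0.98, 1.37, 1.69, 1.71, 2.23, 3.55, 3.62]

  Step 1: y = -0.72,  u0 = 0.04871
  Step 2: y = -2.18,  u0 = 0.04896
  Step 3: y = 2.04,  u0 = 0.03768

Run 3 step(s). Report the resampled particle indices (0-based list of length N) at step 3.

step 1: w=[0.0049, 0.0170, 0.2379, 0.2353, 0.2196, 0.1511, 0.0699, 0.0377, 0.0145, 0.0057, 0.0054, 0.0009, 0.0000, 0.0000]  mean=-0.3188  Neff=5.2647  idx=[2, 2, 2, 3, 3, 3, 3, 4, 4, 4, 5, 5, 6, 8]
step 2: w=[0.1697, 0.1697, 0.1697, 0.0760, 0.0760, 0.0760, 0.0760, 0.0515, 0.0515, 0.0515, 0.0149, 0.0149, 0.0025, 0.0001]  mean=-0.6556  Neff=8.4835  idx=[0, 0, 1, 1, 1, 2, 2, 3, 4, 5, 6, 7, 8, 10]
step 3: w=[0.0150, 0.0150, 0.0150, 0.0150, 0.0150, 0.0150, 0.0150, 0.0664, 0.0664, 0.0664, 0.0664, 0.1135, 0.1135, 0.4023]  mean=-0.2421  Neff=4.8345  idx=[2, 7, 8, 9, 10, 11, 11, 12, 13, 13, 13, 13, 13, 13]

resampled_idx = [2, 7, 8, 9, 10, 11, 11, 12, 13, 13, 13, 13, 13, 13]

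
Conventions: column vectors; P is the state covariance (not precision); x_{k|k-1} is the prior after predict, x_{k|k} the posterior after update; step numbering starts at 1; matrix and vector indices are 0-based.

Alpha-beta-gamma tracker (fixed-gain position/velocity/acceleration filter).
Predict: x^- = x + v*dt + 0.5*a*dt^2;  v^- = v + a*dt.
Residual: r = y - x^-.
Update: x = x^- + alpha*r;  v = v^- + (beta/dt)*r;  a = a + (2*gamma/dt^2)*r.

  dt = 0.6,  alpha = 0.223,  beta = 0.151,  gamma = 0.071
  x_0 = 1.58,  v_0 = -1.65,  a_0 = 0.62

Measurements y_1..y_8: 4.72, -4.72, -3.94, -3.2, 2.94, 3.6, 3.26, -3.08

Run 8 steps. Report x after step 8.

x_post = 1.2509

step 1: x_pred=0.7016  r=4.0184  x^+=1.5977  v^+=-0.2667  a^+=2.2050
step 2: x_pred=1.8346  r=-6.5546  x^+=0.3729  v^+=-0.5933  a^+=-0.3804
step 3: x_pred=-0.0515  r=-3.8885  x^+=-0.9186  v^+=-1.8001  a^+=-1.9142
step 4: x_pred=-2.3432  r=-0.8568  x^+=-2.5343  v^+=-3.1642  a^+=-2.2521
step 5: x_pred=-4.8382  r=7.7782  x^+=-3.1037  v^+=-2.5580  a^+=0.8160
step 6: x_pred=-4.4916  r=8.0916  x^+=-2.6872  v^+=-0.0320  a^+=4.0076
step 7: x_pred=-1.9850  r=5.2450  x^+=-0.8154  v^+=3.6925  a^+=6.0765
step 8: x_pred=2.4939  r=-5.5739  x^+=1.2509  v^+=5.9357  a^+=3.8779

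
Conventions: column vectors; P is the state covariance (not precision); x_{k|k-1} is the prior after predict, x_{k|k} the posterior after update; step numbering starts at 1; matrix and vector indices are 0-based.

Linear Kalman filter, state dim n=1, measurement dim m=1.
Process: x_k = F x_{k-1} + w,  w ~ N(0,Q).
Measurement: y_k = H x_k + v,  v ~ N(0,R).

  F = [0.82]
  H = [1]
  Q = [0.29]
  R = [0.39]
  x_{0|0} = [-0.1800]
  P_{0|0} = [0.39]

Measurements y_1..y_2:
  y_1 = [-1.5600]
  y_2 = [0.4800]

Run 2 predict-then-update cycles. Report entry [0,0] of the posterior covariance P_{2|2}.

step 1: x^-=[-0.1476]  P^-=[0.5522]  S=[0.9422]  K=[0.5861]  nu=[-1.4124]  x^+=[-0.9754]  P^+=[0.2286]
step 2: x^-=[-0.7998]  P^-=[0.4437]  S=[0.8337]  K=[0.5322]  nu=[1.2798]  x^+=[-0.1187]  P^+=[0.2076]

P_post[0,0] = 0.2076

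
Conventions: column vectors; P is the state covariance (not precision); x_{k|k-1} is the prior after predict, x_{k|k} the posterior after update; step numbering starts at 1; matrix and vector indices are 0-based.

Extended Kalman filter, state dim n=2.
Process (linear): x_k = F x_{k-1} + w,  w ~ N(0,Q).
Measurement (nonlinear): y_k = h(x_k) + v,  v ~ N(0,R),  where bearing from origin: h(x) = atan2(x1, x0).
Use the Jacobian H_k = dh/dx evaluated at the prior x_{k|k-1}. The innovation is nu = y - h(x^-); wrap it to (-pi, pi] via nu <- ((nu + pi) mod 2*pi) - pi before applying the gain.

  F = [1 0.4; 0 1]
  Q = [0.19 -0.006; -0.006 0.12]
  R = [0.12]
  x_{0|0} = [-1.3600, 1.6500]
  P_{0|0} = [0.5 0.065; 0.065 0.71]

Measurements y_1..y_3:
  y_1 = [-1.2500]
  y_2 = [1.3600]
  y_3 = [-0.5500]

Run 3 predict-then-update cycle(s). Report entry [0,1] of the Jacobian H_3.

step 1: x^-=[-0.7000, 1.6500]  P^-=[0.8556 0.3430; 0.3430 0.8300]  H_jac=[-0.5136 -0.2179]  S=[0.4619]  K=[-1.1132; -0.7730]  nu=[3.0612]  x^+=[-4.1078, -0.7162]  P^+=[0.2832 -0.0545; -0.0545 0.5540]
step 2: x^-=[-4.3942, -0.7162]  P^-=[0.5183 0.1612; 0.1612 0.6740]  H_jac=[0.0361 -0.2217]  S=[0.1512]  K=[-0.1124; -0.9496]  nu=[-1.9432]  x^+=[-4.1758, 1.1291]  P^+=[0.5164 0.1450; 0.1450 0.5377]
step 3: x^-=[-3.7241, 1.1291]  P^-=[0.9084 0.3541; 0.3541 0.6577]  H_jac=[-0.0746 -0.2459]  S=[0.1778]  K=[-0.8706; -1.0581]  nu=[2.8860]  x^+=[-6.2367, -1.9245]  P^+=[0.7736 0.1903; 0.1903 0.4586]

H_jac[0,1] = -0.2459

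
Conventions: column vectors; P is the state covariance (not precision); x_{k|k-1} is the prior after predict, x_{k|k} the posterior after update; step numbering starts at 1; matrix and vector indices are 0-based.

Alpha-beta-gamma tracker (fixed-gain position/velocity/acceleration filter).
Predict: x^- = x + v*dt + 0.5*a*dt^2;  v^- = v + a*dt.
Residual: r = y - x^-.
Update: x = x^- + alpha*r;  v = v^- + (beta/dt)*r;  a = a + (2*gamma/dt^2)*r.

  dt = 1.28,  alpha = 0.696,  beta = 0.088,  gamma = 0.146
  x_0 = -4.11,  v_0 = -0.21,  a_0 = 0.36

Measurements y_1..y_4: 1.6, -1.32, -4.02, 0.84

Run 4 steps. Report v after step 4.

step 1: x_pred=-4.0839  r=5.6839  x^+=-0.1279  v^+=0.6416  a^+=1.3730
step 2: x_pred=1.8181  r=-3.1381  x^+=-0.3660  v^+=2.1833  a^+=0.8137
step 3: x_pred=3.0951  r=-7.1151  x^+=-1.8570  v^+=2.7357  a^+=-0.4544
step 4: x_pred=1.2724  r=-0.4324  x^+=0.9715  v^+=2.1244  a^+=-0.5314

v_post = 2.1244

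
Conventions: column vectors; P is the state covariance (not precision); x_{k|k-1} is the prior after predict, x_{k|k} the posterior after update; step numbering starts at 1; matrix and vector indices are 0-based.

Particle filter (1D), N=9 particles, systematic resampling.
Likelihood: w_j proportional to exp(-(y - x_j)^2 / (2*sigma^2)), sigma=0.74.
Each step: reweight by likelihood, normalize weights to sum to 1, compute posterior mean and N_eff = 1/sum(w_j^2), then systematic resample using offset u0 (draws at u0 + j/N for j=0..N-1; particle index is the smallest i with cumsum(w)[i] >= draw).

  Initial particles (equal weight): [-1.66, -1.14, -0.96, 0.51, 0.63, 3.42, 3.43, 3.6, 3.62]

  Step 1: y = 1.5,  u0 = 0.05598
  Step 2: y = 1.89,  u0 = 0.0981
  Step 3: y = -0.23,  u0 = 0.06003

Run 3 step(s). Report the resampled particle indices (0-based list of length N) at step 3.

step 1: w=[0.0001, 0.0017, 0.0039, 0.4015, 0.4923, 0.0339, 0.0328, 0.0175, 0.0162]  mean=0.8593  Neff=2.4605  idx=[3, 3, 3, 3, 4, 4, 4, 4, 6]
step 2: w=[0.1001, 0.1001, 0.1001, 0.1001, 0.1336, 0.1336, 0.1336, 0.1336, 0.0653]  mean=0.7648  Neff=8.6412  idx=[0, 2, 3, 4, 5, 5, 6, 7, 8]
step 3: w=[0.1390, 0.1390, 0.1390, 0.1166, 0.1166, 0.1166, 0.1166, 0.1166, 0.0000]  mean=0.5800  Neff=7.9405  idx=[0, 1, 2, 2, 3, 4, 5, 6, 7]

resampled_idx = [0, 1, 2, 2, 3, 4, 5, 6, 7]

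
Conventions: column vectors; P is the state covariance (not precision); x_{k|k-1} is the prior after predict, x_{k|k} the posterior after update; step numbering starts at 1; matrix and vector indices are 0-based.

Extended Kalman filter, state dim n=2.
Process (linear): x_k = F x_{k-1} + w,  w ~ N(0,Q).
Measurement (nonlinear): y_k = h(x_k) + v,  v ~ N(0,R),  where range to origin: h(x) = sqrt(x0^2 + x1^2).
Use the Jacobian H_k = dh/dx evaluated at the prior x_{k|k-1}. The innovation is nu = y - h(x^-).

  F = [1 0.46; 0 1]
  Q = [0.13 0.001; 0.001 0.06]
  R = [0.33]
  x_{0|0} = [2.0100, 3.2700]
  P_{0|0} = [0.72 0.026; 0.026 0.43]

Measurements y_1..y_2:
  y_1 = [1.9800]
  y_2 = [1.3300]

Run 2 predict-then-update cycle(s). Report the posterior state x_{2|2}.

step 1: x^-=[3.5142, 3.2700]  P^-=[0.9649 0.2248; 0.2248 0.4900]  H_jac=[0.7321 0.6812]  S=[1.2987]  K=[0.6618; 0.3837]  nu=[-2.8203]  x^+=[1.6477, 2.1878]  P^+=[0.3961 -0.1050; -0.1050 0.2988]
step 2: x^-=[2.6541, 2.1878]  P^-=[0.4926 0.0334; 0.0334 0.3588]  H_jac=[0.7716 0.6361]  S=[0.8013]  K=[0.5009; 0.3170]  nu=[-2.1096]  x^+=[1.5973, 1.5191]  P^+=[0.2916 -0.0938; -0.0938 0.2783]

x_post = [1.5973, 1.5191]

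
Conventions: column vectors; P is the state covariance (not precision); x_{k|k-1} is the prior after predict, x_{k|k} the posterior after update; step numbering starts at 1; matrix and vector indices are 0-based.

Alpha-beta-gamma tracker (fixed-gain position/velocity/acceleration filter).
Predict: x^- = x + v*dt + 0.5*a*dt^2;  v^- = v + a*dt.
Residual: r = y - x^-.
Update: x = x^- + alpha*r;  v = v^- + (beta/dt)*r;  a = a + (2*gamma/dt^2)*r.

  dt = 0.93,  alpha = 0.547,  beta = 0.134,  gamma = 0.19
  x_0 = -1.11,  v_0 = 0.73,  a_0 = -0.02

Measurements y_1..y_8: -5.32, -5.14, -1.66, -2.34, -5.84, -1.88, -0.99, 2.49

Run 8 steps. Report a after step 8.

a_post = 1.4311

step 1: x_pred=-0.4397  r=-4.8803  x^+=-3.1092  v^+=0.0082  a^+=-2.1642
step 2: x_pred=-4.0375  r=-1.1025  x^+=-4.6406  v^+=-2.1633  a^+=-2.6486
step 3: x_pred=-7.7978  r=6.1378  x^+=-4.4404  v^+=-3.7421  a^+=0.0481
step 4: x_pred=-7.8998  r=5.5598  x^+=-4.8586  v^+=-2.8963  a^+=2.4909
step 5: x_pred=-6.4749  r=0.6349  x^+=-6.1276  v^+=-0.4883  a^+=2.7698
step 6: x_pred=-5.3839  r=3.5039  x^+=-3.4673  v^+=2.5925  a^+=4.3093
step 7: x_pred=0.8073  r=-1.7973  x^+=-0.1758  v^+=6.3412  a^+=3.5196
step 8: x_pred=7.2435  r=-4.7535  x^+=4.6434  v^+=8.9295  a^+=1.4311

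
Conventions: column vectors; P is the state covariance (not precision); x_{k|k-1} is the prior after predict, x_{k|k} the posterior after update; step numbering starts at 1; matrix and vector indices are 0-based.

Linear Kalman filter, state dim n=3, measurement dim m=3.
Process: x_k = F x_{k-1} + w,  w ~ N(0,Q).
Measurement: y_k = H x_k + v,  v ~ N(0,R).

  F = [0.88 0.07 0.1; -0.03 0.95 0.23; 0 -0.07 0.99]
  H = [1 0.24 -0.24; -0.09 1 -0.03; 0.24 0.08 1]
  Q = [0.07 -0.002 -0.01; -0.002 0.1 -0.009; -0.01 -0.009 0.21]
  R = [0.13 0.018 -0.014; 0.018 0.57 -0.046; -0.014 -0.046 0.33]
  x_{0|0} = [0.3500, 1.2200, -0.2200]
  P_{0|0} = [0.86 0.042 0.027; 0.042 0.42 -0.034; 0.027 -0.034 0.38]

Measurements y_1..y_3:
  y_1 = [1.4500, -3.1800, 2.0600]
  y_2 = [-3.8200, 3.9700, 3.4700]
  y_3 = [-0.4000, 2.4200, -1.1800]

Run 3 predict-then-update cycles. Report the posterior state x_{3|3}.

step 1: x^-=[0.3714, 1.0979, -0.3032]  P^-=[0.7513 0.0486 0.0444; 0.0486 0.4823 0.0175; 0.0444 0.0175 0.5892]  S=[0.9430 0.1132 0.0865; 0.1132 1.0494 -0.0169; 0.0865 -0.0169 0.9915]  K=[0.7955 -0.1027 0.1594; 0.1104 0.4441 0.0662; -0.1582 0.0230 0.6206]  nu=[0.7423, -4.2536, 2.1862]  x^+=[1.7470, -0.5644, 0.8381]  P^+=[0.1143 -0.0406 0.0220; -0.0406 0.2481 -0.0102; 0.0220 -0.0102 0.2015]
step 2: x^-=[1.5817, -0.3958, 0.8692]  P^-=[0.1605 -0.0145 0.0297; -0.0145 0.3322 0.0102; 0.0297 0.0102 0.4101]  S=[0.3109 0.0693 -0.0392; 0.0693 0.9061 -0.0313; -0.0392 -0.0313 0.7668]  K=[0.5114 -0.0682 0.1109; 0.1299 0.3601 0.0648; -0.1506 0.0248 0.5385]  nu=[-5.0981, 4.5342, 2.2528]  x^+=[-1.0848, 0.7202, 2.9629]  P^+=[0.0744 -0.0276 0.0169; -0.0276 0.2019 -0.0066; 0.0169 -0.0066 0.1751]
step 3: x^-=[-0.6079, 1.3983, 2.8829]  P^-=[0.1298 -0.0068 0.0224; -0.0068 0.2900 0.0108; 0.0224 0.0108 0.3835]  S=[0.2833 0.0691 -0.0468; 0.0691 0.8621 -0.0301; -0.0468 -0.0301 0.7351]  K=[0.4635 -0.0560 0.0993; 0.1434 0.3276 0.0666; -0.1574 0.0277 0.5214]  nu=[0.5642, 1.0535, -4.0289]  x^+=[-0.8054, 1.5560, 0.7228]  P^+=[0.0666 -0.0217 0.0146; -0.0217 0.1841 -0.0046; 0.0146 -0.0046 0.1698]

x_post = [-0.8054, 1.5560, 0.7228]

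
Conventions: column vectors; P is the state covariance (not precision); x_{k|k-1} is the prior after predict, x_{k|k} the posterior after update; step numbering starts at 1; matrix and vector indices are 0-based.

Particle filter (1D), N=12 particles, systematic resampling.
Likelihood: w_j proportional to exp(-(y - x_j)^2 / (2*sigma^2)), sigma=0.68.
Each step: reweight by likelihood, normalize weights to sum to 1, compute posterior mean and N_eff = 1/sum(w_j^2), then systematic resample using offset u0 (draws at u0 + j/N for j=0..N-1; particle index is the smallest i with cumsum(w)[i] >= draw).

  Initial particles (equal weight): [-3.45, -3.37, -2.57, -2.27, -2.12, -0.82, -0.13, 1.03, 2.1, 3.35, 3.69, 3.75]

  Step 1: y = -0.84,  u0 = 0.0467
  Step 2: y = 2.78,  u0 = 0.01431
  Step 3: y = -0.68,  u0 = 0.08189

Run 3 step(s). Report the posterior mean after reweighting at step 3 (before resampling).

step 1: w=[0.0003, 0.0005, 0.0204, 0.0570, 0.0884, 0.5199, 0.3015, 0.0119, 0.0000, 0.0000, 0.0000, 0.0000]  mean=-0.8254  Neff=2.6824  idx=[3, 4, 5, 5, 5, 5, 5, 5, 6, 6, 6, 6]
step 2: w=[0.0000, 0.0000, 0.0019, 0.0019, 0.0019, 0.0019, 0.0019, 0.0019, 0.2471, 0.2471, 0.2471, 0.2471]  mean=-0.1380  Neff=4.0934  idx=[8, 8, 8, 9, 9, 9, 10, 10, 10, 11, 11, 11]
step 3: w=[0.0833, 0.0833, 0.0833, 0.0833, 0.0833, 0.0833, 0.0833, 0.0833, 0.0833, 0.0833, 0.0833, 0.0833]  mean=-0.1300  Neff=12.0000  idx=[0, 1, 2, 3, 4, 5, 6, 7, 8, 9, 10, 11]

post_mean = -0.1300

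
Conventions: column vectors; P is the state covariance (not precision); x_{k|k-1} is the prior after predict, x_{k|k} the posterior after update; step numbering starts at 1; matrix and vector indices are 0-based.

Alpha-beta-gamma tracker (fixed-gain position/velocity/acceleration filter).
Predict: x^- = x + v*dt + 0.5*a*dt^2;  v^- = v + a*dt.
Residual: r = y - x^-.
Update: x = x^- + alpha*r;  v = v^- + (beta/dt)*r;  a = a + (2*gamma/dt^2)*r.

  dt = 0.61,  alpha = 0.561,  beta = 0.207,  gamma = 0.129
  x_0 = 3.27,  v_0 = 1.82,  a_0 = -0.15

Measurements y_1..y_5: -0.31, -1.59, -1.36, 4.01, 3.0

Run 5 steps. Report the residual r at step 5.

resid = 5.7028

step 1: x_pred=4.3523  r=-4.6623  x^+=1.7367  v^+=0.1464  a^+=-3.3827
step 2: x_pred=1.1967  r=-2.7867  x^+=-0.3666  v^+=-2.8627  a^+=-5.3148
step 3: x_pred=-3.1017  r=1.7417  x^+=-2.1246  v^+=-5.5137  a^+=-4.1072
step 4: x_pred=-6.2521  r=10.2621  x^+=-0.4951  v^+=-4.5367  a^+=3.0082
step 5: x_pred=-2.7028  r=5.7028  x^+=0.4965  v^+=-0.7665  a^+=6.9623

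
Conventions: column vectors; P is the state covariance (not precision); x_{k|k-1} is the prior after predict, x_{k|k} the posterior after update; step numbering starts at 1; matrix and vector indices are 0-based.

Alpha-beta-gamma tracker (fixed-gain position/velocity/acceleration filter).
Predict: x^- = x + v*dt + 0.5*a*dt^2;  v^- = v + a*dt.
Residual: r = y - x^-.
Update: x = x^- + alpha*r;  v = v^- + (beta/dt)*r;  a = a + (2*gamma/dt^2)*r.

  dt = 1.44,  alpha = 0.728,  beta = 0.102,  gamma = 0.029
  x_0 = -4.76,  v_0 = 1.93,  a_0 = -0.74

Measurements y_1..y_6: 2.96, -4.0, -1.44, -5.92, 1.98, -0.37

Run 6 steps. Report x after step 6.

x_post = -1.6787

step 1: x_pred=-2.7480  r=5.7080  x^+=1.4074  v^+=1.2687  a^+=-0.5803
step 2: x_pred=2.6327  r=-6.6327  x^+=-2.1959  v^+=-0.0368  a^+=-0.7659
step 3: x_pred=-3.0429  r=1.6029  x^+=-1.8760  v^+=-1.0261  a^+=-0.7210
step 4: x_pred=-4.1011  r=-1.8189  x^+=-5.4253  v^+=-2.1932  a^+=-0.7719
step 5: x_pred=-9.3838  r=11.3638  x^+=-1.1110  v^+=-2.4998  a^+=-0.4540
step 6: x_pred=-5.1814  r=4.8114  x^+=-1.6787  v^+=-2.8128  a^+=-0.3195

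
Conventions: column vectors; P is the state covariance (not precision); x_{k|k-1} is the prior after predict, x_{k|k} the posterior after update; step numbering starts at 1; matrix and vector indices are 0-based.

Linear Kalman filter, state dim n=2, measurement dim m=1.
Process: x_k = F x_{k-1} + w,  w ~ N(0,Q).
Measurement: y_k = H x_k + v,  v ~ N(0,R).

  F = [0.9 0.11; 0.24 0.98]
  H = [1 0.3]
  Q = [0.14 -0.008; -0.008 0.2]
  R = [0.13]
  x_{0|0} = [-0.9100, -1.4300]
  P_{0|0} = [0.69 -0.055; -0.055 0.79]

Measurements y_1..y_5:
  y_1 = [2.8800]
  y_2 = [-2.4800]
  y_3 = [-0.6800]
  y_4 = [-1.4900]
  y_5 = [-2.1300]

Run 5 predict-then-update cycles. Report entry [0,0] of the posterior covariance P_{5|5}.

P_post[0,0] = 0.1096

step 1: x^-=[-0.9763, -1.6198]  P^-=[0.6976 0.1762; 0.1762 0.9726]  S=[1.0208]  K=[0.7351; 0.4585]  nu=[4.3422]  x^+=[2.2158, 0.3709]  P^+=[0.1459 -0.1678; -0.1678 0.7580]
step 2: x^-=[2.0350, 0.8953]  P^-=[0.2341 -0.0472; -0.0472 0.8575]  S=[0.4130]  K=[0.5326; 0.5086]  nu=[-4.7836]  x^+=[-0.5129, -1.5376]  P^+=[0.1170 -0.1591; -0.1591 0.7506]
step 3: x^-=[-0.6308, -1.6299]  P^-=[0.2123 -0.0463; -0.0463 0.8528]  S=[0.3913]  K=[0.5071; 0.5355]  nu=[0.4397]  x^+=[-0.4078, -1.3944]  P^+=[0.1117 -0.1526; -0.1526 0.7406]
step 4: x^-=[-0.5204, -1.4644]  P^-=[0.2092 -0.0426; -0.0426 0.8460]  S=[0.3898]  K=[0.5040; 0.5417]  nu=[-0.5303]  x^+=[-0.7876, -1.7517]  P^+=[0.1102 -0.1490; -0.1490 0.7316]
step 5: x^-=[-0.9016, -1.9057]  P^-=[0.2086 -0.0407; -0.0407 0.8388]  S=[0.3897]  K=[0.5040; 0.5413]  nu=[-0.6567]  x^+=[-1.2326, -2.2612]  P^+=[0.1096 -0.1470; -0.1470 0.7247]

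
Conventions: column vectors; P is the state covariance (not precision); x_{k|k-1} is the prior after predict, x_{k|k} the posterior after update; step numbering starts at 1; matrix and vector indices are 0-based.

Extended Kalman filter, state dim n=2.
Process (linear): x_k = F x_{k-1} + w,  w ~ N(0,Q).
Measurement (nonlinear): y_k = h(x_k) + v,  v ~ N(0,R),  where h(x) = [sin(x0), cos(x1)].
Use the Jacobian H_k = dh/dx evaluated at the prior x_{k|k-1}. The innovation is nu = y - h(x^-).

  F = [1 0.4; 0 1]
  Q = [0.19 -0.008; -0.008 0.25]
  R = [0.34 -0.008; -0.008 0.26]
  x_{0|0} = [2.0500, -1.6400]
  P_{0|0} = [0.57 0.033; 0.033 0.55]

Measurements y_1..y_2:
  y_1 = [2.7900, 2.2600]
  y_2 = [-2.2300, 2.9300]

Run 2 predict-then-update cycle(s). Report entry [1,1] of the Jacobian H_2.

H_jac[1,1] = -0.1974

step 1: x^-=[1.3940, -1.6400]  P^-=[0.8744 0.2450; 0.2450 0.8000]  H_jac=[0.1759 0.0000; 0.0000 0.9976]  S=[0.3670 0.0350; 0.0350 1.0562]  K=[0.3982 0.2182; 0.0455 0.7541]  nu=[1.8056, 2.3291]  x^+=[2.6212, 0.1987]  P^+=[0.7598 0.0537; 0.0537 0.1962]
step 2: x^-=[2.7007, 0.1987]  P^-=[1.0242 0.1242; 0.1242 0.4462]  H_jac=[-0.9044 0.0000; 0.0000 -0.1974]  S=[1.1776 0.0142; 0.0142 0.2774]  K=[-0.7859 -0.0482; -0.0916 -0.3128]  nu=[-2.6568, 1.9497]  x^+=[4.6947, -0.1678]  P^+=[0.2950 0.0317; 0.0317 0.4084]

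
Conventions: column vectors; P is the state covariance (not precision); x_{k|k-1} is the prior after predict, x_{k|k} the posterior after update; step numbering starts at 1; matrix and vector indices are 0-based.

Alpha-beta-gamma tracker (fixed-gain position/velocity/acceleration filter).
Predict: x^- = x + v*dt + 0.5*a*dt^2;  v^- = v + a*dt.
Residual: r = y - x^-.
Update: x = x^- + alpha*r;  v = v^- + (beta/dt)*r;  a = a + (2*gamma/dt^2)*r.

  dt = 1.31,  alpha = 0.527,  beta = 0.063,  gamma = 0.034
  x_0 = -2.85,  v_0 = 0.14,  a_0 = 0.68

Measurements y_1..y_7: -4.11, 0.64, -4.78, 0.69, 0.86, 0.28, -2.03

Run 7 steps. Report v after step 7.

v_post = 2.2921

step 1: x_pred=-2.0831  r=-2.0269  x^+=-3.1513  v^+=0.9333  a^+=0.5997
step 2: x_pred=-1.4141  r=2.0541  x^+=-0.3316  v^+=1.8177  a^+=0.6811
step 3: x_pred=2.6340  r=-7.4140  x^+=-1.2732  v^+=2.3534  a^+=0.3873
step 4: x_pred=2.1420  r=-1.4520  x^+=1.3768  v^+=2.7909  a^+=0.3298
step 5: x_pred=5.3158  r=-4.4558  x^+=2.9676  v^+=3.0086  a^+=0.1532
step 6: x_pred=7.0403  r=-6.7603  x^+=3.4776  v^+=2.8842  a^+=-0.1147
step 7: x_pred=7.1575  r=-9.1875  x^+=2.3157  v^+=2.2921  a^+=-0.4787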